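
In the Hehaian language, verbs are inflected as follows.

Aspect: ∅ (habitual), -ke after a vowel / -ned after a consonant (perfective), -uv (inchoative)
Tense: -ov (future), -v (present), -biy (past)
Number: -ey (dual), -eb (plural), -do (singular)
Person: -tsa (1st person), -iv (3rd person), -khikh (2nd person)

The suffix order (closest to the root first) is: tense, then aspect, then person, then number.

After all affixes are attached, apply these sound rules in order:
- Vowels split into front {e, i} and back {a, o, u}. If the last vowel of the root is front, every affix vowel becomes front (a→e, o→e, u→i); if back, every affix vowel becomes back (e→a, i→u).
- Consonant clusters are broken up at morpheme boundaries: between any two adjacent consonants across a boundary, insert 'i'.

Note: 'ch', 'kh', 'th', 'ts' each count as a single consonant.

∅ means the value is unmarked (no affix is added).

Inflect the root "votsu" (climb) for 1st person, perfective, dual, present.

Attach tense present -v → votsuv.
Attach aspect perfective -ned (after consonant 'v') → votsuvned.
Attach person 1st person -tsa → votsuvnedtsa.
Attach number dual -ey → votsuvnedtsaey.
Apply vowel harmony: votsuvnedtsaey → votsuvnadtsaay.
Apply epenthesis: votsuvnadtsaay → votsuvinaditsaay.

votsuvinaditsaay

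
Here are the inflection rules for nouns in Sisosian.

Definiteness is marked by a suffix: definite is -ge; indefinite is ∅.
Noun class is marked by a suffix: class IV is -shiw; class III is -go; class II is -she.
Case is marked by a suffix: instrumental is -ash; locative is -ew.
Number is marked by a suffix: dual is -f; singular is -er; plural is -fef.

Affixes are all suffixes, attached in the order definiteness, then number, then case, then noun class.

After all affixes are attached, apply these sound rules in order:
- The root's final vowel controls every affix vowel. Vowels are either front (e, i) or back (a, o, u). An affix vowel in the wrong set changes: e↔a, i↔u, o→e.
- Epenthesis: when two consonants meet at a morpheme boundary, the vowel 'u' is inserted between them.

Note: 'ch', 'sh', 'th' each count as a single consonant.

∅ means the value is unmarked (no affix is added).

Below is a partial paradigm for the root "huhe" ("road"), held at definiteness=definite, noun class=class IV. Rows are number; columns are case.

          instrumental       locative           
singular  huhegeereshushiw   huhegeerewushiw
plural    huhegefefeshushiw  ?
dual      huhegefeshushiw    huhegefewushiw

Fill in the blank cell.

huhegefefewushiw

Attach definiteness definite -ge → huhege.
Attach number plural -fef → huhegefef.
Attach case locative -ew → huhegefefew.
Attach noun class class IV -shiw → huhegefefewshiw.
Vowel harmony: no change.
Apply epenthesis: huhegefefewshiw → huhegefefewushiw.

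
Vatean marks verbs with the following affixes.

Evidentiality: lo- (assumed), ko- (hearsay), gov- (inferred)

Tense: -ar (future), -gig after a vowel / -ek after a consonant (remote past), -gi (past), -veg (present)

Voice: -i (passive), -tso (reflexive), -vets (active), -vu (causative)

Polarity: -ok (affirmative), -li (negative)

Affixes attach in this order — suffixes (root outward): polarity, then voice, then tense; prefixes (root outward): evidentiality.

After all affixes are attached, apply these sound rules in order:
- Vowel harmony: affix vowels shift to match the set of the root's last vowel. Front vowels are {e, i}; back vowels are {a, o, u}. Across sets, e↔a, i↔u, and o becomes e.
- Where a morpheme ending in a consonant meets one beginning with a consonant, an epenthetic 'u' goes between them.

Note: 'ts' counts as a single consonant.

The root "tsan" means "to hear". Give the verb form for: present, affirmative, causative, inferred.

govutsanokuvuvag

Attach polarity affirmative -ok → tsanok.
Attach voice causative -vu → tsanokvu.
Attach tense present -veg → tsanokvuveg.
Attach evidentiality inferred gov- → govtsanokvuveg.
Apply vowel harmony: govtsanokvuveg → govtsanokvuvag.
Apply epenthesis: govtsanokvuvag → govutsanokuvuvag.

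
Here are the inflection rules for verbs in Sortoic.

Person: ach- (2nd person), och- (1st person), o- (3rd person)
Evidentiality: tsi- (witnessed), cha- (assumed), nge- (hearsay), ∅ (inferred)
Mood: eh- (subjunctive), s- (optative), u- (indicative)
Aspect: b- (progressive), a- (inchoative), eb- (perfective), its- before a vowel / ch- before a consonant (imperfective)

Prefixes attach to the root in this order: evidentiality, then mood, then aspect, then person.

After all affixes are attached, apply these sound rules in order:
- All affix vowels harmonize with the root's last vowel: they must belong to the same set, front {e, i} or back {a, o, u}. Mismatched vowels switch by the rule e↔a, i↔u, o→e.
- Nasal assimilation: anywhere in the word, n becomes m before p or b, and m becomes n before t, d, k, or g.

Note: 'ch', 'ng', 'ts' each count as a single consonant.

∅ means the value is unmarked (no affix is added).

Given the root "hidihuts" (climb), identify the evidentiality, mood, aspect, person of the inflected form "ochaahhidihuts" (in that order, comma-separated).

inferred, subjunctive, inchoative, 1st person

Segment: och-a-eh-hidihuts.
evidentiality: ∅ → inferred.
mood: eh- → subjunctive.
aspect: a- → inchoative.
person: och- → 1st person.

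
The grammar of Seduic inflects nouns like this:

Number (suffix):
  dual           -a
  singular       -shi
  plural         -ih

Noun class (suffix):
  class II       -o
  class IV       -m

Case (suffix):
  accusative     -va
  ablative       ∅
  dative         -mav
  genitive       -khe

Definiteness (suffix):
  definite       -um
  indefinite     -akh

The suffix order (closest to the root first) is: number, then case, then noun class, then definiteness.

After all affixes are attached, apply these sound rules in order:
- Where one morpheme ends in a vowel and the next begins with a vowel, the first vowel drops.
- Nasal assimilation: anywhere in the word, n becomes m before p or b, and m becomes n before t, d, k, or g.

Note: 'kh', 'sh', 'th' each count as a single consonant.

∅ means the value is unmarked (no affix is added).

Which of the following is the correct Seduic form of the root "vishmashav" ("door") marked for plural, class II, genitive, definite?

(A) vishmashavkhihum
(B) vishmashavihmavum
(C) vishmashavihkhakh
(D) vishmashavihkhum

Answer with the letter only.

D

Attach number plural -ih → vishmashavih.
Attach case genitive -khe → vishmashavihkhe.
Attach noun class class II -o → vishmashavihkheo.
Attach definiteness definite -um → vishmashavihkheoum.
Apply vowel deletion: vishmashavihkheoum → vishmashavihkhum.
Nasal assimilation: no change.
So the correct form is vishmashavihkhum, option (D).
(C) vishmashavihkhakh is wrong: it uses indefinite instead of definite for definiteness.
(A) vishmashavkhihum is wrong: it has the affixes in the wrong order.
(B) vishmashavihmavum is wrong: it uses dative instead of genitive for case.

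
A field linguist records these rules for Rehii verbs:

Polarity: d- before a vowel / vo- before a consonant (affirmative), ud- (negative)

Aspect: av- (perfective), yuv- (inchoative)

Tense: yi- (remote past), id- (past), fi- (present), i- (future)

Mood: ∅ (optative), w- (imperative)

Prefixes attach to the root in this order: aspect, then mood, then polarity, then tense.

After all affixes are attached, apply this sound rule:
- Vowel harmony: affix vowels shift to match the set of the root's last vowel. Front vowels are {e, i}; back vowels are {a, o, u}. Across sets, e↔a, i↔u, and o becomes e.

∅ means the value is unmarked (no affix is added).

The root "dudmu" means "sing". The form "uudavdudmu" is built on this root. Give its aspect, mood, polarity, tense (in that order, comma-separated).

Segment: i-ud-av-dudmu.
aspect: av- → perfective.
mood: ∅ → optative.
polarity: ud- → negative.
tense: i- → future.

perfective, optative, negative, future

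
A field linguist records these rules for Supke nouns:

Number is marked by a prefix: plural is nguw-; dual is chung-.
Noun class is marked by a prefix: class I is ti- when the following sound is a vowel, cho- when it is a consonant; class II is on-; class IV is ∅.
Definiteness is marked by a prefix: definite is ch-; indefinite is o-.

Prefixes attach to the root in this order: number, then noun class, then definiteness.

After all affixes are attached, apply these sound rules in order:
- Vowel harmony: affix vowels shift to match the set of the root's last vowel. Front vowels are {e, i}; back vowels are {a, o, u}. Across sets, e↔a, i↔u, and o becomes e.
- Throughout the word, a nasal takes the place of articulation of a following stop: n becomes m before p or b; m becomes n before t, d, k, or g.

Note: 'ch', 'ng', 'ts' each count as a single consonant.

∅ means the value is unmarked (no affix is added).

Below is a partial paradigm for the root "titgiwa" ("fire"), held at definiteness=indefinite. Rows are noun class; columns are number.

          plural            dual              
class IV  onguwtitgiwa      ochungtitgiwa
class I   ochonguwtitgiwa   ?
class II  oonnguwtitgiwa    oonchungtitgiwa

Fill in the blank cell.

ochochungtitgiwa

Attach number dual chung- → chungtitgiwa.
Attach noun class class I cho- (before consonant 'ch') → chochungtitgiwa.
Attach definiteness indefinite o- → ochochungtitgiwa.
Vowel harmony: no change.
Nasal assimilation: no change.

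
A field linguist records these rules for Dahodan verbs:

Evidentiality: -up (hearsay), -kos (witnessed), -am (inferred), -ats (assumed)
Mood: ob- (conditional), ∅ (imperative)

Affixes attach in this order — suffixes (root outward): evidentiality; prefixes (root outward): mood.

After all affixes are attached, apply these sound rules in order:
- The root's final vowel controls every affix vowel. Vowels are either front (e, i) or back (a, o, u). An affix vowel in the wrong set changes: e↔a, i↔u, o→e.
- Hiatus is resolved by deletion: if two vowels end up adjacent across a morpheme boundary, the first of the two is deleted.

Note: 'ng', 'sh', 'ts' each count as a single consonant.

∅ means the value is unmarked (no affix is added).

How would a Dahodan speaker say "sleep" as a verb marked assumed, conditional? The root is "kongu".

Attach evidentiality assumed -ats → konguats.
Attach mood conditional ob- → obkonguats.
Vowel harmony: no change.
Apply vowel deletion: obkonguats → obkongats.

obkongats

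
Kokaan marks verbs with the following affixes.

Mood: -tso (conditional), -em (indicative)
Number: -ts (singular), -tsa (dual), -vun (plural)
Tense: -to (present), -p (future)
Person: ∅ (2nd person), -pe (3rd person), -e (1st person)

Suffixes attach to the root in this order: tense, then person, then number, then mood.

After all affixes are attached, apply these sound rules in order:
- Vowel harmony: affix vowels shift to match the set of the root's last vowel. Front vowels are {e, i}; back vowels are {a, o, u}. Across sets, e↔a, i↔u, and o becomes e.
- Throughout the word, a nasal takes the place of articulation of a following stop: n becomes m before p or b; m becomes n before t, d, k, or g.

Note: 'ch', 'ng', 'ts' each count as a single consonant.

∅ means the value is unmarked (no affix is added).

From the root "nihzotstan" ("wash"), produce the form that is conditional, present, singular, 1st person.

Attach tense present -to → nihzotstanto.
Attach person 1st person -e → nihzotstantoe.
Attach number singular -ts → nihzotstantoets.
Attach mood conditional -tso → nihzotstantoetstso.
Apply vowel harmony: nihzotstantoetstso → nihzotstantoatstso.
Nasal assimilation: no change.

nihzotstantoatstso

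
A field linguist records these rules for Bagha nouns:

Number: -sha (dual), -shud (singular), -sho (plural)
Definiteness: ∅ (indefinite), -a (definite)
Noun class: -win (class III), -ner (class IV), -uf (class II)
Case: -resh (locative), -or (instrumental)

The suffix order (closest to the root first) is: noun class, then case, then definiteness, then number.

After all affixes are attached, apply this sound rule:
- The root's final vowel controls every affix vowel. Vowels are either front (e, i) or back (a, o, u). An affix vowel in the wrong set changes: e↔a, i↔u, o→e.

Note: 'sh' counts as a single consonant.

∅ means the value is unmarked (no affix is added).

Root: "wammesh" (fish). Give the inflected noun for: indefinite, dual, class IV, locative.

wammeshnerreshshe

Attach noun class class IV -ner → wammeshner.
Attach case locative -resh → wammeshnerresh.
definiteness = indefinite: zero marking, form stays wammeshnerresh.
Attach number dual -sha → wammeshnerreshsha.
Apply vowel harmony: wammeshnerreshsha → wammeshnerreshshe.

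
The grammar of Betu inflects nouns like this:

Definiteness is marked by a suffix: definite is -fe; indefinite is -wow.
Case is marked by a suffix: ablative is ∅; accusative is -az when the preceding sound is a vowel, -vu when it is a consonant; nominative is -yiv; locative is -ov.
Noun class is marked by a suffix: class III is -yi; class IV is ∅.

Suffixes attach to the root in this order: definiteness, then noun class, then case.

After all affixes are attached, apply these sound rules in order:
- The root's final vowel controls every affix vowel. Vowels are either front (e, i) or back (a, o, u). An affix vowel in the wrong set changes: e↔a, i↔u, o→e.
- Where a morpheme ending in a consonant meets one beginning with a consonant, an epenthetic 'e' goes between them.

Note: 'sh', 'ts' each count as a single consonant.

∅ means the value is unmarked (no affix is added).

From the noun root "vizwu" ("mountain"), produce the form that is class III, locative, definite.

Attach definiteness definite -fe → vizwufe.
Attach noun class class III -yi → vizwufeyi.
Attach case locative -ov → vizwufeyiov.
Apply vowel harmony: vizwufeyiov → vizwufayuov.
Epenthesis: no change.

vizwufayuov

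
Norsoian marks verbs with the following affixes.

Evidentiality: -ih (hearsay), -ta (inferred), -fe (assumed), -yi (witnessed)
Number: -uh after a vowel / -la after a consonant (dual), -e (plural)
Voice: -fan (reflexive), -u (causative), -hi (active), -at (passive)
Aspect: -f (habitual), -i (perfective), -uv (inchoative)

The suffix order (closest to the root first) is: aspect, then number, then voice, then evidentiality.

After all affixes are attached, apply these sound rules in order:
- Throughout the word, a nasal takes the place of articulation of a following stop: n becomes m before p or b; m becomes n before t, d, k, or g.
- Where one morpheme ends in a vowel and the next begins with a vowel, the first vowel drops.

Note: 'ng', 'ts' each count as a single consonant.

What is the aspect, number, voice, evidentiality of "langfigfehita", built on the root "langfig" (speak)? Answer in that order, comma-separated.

Segment: langfig-f-e-hi-ta.
aspect: -f → habitual.
number: -e → plural.
voice: -hi → active.
evidentiality: -ta → inferred.

habitual, plural, active, inferred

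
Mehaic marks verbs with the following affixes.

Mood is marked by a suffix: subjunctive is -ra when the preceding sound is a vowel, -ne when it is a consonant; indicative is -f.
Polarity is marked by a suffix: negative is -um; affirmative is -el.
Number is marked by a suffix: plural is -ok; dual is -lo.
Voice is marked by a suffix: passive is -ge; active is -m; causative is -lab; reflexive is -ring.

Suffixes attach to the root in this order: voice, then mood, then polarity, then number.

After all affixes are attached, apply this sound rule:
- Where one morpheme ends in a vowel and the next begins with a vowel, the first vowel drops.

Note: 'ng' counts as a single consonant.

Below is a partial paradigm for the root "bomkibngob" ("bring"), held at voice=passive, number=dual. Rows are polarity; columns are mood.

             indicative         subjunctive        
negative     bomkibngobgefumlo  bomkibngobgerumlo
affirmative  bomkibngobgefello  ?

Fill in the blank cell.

bomkibngobgerello

Attach voice passive -ge → bomkibngobge.
Attach mood subjunctive -ra (after vowel 'e') → bomkibngobgera.
Attach polarity affirmative -el → bomkibngobgerael.
Attach number dual -lo → bomkibngobgeraello.
Apply vowel deletion: bomkibngobgeraello → bomkibngobgerello.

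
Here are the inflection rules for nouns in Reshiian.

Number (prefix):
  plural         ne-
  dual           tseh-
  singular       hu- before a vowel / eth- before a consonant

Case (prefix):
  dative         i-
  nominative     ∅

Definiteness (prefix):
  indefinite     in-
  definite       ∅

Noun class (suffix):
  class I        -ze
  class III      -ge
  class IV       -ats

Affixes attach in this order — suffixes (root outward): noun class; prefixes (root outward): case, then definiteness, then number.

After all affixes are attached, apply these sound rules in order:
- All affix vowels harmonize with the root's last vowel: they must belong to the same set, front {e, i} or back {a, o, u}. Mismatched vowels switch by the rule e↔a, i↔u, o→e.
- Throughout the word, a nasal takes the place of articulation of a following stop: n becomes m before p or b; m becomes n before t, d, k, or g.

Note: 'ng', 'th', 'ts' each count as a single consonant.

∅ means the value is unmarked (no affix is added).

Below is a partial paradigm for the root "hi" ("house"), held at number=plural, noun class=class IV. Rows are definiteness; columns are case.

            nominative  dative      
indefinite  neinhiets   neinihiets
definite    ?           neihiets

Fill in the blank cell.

nehiets

case = nominative: zero marking, form stays hi.
definiteness = definite: zero marking, form stays hi.
Attach number plural ne- → nehi.
Attach noun class class IV -ats → nehiats.
Apply vowel harmony: nehiats → nehiets.
Nasal assimilation: no change.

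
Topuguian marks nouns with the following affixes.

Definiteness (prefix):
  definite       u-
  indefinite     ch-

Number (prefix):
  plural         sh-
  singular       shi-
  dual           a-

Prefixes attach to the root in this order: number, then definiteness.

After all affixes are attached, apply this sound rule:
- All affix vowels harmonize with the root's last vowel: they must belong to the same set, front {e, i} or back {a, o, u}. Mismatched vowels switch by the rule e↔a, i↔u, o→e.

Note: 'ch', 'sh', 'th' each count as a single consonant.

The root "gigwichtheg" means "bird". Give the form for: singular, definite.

ishigigwichtheg

Attach number singular shi- → shigigwichtheg.
Attach definiteness definite u- → ushigigwichtheg.
Apply vowel harmony: ushigigwichtheg → ishigigwichtheg.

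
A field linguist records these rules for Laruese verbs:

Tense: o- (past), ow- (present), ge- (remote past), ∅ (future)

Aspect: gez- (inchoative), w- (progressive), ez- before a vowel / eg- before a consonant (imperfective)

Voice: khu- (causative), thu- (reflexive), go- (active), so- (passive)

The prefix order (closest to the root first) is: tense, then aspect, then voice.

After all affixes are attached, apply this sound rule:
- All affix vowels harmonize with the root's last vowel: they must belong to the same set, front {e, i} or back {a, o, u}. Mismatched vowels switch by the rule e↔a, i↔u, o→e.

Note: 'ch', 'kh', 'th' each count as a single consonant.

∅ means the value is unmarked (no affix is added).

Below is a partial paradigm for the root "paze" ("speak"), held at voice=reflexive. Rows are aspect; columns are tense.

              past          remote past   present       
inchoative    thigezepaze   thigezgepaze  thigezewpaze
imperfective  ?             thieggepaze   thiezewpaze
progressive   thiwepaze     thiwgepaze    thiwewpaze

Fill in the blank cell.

Attach tense past o- → opaze.
Attach aspect imperfective ez- (before vowel 'o') → ezopaze.
Attach voice reflexive thu- → thuezopaze.
Apply vowel harmony: thuezopaze → thiezepaze.

thiezepaze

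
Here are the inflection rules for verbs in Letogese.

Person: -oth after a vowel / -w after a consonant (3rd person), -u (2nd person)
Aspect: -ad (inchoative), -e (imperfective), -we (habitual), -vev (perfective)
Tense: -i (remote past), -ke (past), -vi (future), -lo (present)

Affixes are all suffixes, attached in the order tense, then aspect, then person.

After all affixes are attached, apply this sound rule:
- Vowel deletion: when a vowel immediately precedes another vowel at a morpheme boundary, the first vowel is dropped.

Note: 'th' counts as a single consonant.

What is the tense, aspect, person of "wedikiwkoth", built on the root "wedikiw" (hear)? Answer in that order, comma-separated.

past, imperfective, 3rd person

Segment: wedikiw-ke-e-oth.
tense: -ke → past.
aspect: -e → imperfective.
person: -oth/w → 3rd person.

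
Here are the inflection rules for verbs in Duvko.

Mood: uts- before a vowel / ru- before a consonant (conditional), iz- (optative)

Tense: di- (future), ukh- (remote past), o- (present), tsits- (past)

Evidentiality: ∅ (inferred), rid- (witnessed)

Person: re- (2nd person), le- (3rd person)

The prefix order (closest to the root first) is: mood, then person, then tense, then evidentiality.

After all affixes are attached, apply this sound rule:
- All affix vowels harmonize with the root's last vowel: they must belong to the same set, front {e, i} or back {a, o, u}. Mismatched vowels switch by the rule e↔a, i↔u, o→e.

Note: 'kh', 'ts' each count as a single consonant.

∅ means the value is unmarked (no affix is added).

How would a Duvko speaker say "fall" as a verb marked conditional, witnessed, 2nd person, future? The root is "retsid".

riddireriretsid

Attach mood conditional ru- (before consonant 'r') → ruretsid.
Attach person 2nd person re- → reruretsid.
Attach tense future di- → direruretsid.
Attach evidentiality witnessed rid- → riddireruretsid.
Apply vowel harmony: riddireruretsid → riddireriretsid.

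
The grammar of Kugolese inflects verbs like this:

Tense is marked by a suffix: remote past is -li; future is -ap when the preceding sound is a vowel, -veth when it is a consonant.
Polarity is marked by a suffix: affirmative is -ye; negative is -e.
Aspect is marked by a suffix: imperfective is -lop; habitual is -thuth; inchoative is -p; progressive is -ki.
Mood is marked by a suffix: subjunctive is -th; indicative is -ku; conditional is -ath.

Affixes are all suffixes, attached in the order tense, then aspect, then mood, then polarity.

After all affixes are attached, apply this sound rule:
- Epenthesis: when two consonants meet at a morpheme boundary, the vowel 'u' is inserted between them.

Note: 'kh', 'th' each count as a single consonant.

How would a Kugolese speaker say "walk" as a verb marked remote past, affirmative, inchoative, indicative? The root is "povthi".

povthilipukuye

Attach tense remote past -li → povthili.
Attach aspect inchoative -p → povthilip.
Attach mood indicative -ku → povthilipku.
Attach polarity affirmative -ye → povthilipkuye.
Apply epenthesis: povthilipkuye → povthilipukuye.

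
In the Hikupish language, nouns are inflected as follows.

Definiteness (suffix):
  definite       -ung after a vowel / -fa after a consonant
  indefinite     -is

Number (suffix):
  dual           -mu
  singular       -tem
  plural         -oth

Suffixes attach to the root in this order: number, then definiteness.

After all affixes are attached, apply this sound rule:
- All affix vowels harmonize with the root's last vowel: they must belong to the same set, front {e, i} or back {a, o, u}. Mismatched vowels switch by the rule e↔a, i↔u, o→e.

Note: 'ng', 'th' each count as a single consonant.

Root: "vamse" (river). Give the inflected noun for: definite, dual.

Attach number dual -mu → vamsemu.
Attach definiteness definite -ung (after vowel 'u') → vamsemuung.
Apply vowel harmony: vamsemuung → vamsemiing.

vamsemiing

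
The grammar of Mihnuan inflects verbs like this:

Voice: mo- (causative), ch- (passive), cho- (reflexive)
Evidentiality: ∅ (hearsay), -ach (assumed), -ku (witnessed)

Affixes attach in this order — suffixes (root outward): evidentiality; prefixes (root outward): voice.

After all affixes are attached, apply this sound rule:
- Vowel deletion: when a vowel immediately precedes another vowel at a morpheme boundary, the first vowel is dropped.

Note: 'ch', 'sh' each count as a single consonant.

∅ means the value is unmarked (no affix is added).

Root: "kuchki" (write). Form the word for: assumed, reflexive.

chokuchkach

Attach voice reflexive cho- → chokuchki.
Attach evidentiality assumed -ach → chokuchkiach.
Apply vowel deletion: chokuchkiach → chokuchkach.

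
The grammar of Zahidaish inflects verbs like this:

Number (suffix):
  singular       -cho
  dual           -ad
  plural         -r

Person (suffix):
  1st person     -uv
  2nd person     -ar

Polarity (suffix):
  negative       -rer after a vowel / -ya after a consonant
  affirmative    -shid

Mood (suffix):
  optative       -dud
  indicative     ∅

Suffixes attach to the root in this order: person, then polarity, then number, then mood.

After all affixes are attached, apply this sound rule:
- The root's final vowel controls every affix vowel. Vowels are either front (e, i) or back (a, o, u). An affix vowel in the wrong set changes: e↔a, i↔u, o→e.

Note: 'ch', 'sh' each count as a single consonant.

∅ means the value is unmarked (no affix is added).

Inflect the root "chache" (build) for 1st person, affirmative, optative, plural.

Attach person 1st person -uv → chacheuv.
Attach polarity affirmative -shid → chacheuvshid.
Attach number plural -r → chacheuvshidr.
Attach mood optative -dud → chacheuvshidrdud.
Apply vowel harmony: chacheuvshidrdud → chacheivshidrdid.

chacheivshidrdid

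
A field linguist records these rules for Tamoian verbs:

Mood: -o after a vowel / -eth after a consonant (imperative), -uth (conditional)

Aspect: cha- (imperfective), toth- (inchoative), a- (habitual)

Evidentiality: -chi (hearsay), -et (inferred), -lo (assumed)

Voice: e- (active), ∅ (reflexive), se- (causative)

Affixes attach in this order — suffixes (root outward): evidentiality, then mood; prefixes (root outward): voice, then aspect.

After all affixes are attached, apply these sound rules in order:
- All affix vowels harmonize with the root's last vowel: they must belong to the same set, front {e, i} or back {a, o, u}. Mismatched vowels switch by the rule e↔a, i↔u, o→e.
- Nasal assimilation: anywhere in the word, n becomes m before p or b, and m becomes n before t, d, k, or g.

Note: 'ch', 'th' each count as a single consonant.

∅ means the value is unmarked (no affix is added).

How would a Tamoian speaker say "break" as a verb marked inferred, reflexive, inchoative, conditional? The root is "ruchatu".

tothruchatuatuth

Attach evidentiality inferred -et → ruchatuet.
voice = reflexive: zero marking, form stays ruchatuet.
Attach mood conditional -uth → ruchatuetuth.
Attach aspect inchoative toth- → tothruchatuetuth.
Apply vowel harmony: tothruchatuetuth → tothruchatuatuth.
Nasal assimilation: no change.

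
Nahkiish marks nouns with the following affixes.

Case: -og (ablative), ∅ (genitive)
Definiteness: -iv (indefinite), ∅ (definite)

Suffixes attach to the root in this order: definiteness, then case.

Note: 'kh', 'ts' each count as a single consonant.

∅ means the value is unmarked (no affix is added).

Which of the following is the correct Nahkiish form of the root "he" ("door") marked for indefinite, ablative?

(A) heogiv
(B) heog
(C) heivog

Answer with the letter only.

C

Attach definiteness indefinite -iv → heiv.
Attach case ablative -og → heivog.
So the correct form is heivog, option (C).
(A) heogiv is wrong: it has the affixes in the wrong order.
(B) heog is wrong: it uses definite instead of indefinite for definiteness.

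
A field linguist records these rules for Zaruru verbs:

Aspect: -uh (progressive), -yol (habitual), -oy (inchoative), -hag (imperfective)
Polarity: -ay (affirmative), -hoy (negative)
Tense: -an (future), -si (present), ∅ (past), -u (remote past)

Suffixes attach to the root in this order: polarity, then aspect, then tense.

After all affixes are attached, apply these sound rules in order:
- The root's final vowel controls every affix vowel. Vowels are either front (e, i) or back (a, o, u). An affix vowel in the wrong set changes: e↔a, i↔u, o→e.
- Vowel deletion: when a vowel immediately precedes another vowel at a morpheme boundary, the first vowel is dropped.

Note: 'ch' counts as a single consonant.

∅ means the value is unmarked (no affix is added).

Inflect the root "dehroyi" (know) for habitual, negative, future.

Attach polarity negative -hoy → dehroyihoy.
Attach aspect habitual -yol → dehroyihoyyol.
Attach tense future -an → dehroyihoyyolan.
Apply vowel harmony: dehroyihoyyolan → dehroyiheyyelen.
Vowel deletion: no change.

dehroyiheyyelen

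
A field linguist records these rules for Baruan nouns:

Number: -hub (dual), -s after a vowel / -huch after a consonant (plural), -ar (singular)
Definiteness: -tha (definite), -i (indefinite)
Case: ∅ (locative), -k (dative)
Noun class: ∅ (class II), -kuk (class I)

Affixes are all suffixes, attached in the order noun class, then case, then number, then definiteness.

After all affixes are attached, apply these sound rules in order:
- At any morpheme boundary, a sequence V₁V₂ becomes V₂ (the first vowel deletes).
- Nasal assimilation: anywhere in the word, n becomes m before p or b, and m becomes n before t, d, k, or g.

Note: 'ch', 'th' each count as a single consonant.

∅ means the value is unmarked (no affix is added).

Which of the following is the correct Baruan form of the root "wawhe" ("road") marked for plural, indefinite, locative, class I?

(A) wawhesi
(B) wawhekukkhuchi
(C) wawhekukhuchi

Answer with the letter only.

Attach noun class class I -kuk → wawhekuk.
case = locative: zero marking, form stays wawhekuk.
Attach number plural -huch (after consonant 'k') → wawhekukhuch.
Attach definiteness indefinite -i → wawhekukhuchi.
Vowel deletion: no change.
Nasal assimilation: no change.
So the correct form is wawhekukhuchi, option (C).
(B) wawhekukkhuchi is wrong: it uses dative instead of locative for case.
(A) wawhesi is wrong: it uses class II instead of class I for noun class.

C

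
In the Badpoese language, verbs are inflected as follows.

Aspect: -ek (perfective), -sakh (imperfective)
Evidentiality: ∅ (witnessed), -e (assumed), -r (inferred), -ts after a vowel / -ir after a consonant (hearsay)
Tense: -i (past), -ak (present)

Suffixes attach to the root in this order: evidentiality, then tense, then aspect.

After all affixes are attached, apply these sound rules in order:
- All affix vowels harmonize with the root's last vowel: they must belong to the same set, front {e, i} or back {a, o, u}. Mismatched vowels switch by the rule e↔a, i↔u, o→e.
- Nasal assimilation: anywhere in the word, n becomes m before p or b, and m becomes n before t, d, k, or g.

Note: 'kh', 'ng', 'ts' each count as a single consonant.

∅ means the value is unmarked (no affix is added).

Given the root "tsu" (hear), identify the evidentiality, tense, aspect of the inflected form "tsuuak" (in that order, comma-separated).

Segment: tsu-i-ek.
evidentiality: ∅ → witnessed.
tense: -i → past.
aspect: -ek → perfective.

witnessed, past, perfective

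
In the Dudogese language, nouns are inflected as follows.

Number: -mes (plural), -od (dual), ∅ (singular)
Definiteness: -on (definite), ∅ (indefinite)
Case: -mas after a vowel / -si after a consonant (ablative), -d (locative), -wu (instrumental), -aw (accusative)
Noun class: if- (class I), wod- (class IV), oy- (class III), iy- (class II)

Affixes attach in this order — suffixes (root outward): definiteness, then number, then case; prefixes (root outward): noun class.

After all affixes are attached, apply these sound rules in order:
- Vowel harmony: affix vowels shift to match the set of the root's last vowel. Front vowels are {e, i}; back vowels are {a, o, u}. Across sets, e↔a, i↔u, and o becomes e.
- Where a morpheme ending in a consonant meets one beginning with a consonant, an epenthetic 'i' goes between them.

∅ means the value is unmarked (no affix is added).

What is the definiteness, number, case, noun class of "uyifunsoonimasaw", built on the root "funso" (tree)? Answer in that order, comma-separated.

definite, plural, accusative, class II

Segment: iy-funso-on-mes-aw.
definiteness: -on → definite.
number: -mes → plural.
case: -aw → accusative.
noun class: iy- → class II.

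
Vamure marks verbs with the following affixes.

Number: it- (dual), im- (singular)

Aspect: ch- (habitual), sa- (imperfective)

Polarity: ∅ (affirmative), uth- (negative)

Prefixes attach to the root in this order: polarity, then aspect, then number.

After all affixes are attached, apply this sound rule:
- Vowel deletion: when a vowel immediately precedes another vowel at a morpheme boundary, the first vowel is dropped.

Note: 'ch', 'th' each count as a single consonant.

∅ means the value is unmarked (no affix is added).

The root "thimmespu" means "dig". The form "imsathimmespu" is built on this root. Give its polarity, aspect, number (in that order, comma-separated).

Segment: im-sa-thimmespu.
polarity: ∅ → affirmative.
aspect: sa- → imperfective.
number: im- → singular.

affirmative, imperfective, singular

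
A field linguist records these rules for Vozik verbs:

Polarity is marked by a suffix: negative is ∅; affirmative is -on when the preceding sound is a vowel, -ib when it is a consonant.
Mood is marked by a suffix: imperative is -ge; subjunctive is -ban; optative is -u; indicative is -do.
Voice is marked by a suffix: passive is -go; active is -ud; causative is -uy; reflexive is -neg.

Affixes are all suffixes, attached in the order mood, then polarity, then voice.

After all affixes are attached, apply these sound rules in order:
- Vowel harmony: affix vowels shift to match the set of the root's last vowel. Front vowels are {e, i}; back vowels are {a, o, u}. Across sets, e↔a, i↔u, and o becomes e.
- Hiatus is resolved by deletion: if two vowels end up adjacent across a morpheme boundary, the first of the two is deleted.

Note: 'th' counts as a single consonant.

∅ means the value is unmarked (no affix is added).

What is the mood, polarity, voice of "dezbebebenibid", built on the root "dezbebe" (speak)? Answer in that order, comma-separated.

Segment: dezbebe-ban-ib-ud.
mood: -ban → subjunctive.
polarity: -on/ib → affirmative.
voice: -ud → active.

subjunctive, affirmative, active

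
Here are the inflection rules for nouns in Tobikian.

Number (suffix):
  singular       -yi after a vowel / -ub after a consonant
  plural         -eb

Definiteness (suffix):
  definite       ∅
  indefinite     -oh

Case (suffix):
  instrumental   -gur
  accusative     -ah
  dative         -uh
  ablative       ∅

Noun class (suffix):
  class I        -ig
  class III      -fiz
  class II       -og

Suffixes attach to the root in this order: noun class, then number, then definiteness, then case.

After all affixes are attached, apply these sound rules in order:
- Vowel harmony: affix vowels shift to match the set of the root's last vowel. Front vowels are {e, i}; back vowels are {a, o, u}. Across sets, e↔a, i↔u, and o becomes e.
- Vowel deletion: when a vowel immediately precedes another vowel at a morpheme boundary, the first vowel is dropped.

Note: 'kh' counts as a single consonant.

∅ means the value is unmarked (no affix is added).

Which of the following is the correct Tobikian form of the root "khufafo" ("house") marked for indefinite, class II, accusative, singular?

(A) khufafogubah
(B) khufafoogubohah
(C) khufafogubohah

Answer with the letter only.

C

Attach noun class class II -og → khufafoog.
Attach number singular -ub (after consonant 'g') → khufafoogub.
Attach definiteness indefinite -oh → khufafooguboh.
Attach case accusative -ah → khufafoogubohah.
Vowel harmony: no change.
Apply vowel deletion: khufafoogubohah → khufafogubohah.
So the correct form is khufafogubohah, option (C).
(A) khufafogubah is wrong: it uses definite instead of indefinite for definiteness.
(B) khufafoogubohah is wrong: it fails to apply the sound rule(s).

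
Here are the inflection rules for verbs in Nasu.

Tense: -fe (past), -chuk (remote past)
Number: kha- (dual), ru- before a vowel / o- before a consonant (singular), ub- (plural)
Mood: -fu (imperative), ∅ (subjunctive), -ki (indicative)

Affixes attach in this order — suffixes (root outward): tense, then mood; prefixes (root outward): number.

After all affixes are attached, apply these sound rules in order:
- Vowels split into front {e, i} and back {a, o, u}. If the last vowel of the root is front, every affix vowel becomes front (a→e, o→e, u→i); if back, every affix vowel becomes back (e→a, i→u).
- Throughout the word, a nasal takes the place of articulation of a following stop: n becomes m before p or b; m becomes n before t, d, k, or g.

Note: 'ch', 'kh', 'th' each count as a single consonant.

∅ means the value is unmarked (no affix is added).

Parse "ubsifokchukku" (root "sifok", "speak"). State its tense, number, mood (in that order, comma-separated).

Segment: ub-sifok-chuk-ki.
tense: -chuk → remote past.
number: ub- → plural.
mood: -ki → indicative.

remote past, plural, indicative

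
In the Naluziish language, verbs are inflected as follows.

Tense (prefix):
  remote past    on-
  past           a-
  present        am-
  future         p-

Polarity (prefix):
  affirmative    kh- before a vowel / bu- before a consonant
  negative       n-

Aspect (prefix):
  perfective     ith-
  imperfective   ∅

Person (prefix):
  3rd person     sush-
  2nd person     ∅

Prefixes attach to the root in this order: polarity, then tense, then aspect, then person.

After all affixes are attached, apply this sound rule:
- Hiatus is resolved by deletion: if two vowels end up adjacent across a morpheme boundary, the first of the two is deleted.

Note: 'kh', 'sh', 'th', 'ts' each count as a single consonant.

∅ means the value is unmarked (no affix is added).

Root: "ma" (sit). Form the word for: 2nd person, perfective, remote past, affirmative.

Attach polarity affirmative bu- (before consonant 'm') → buma.
Attach tense remote past on- → onbuma.
Attach aspect perfective ith- → ithonbuma.
person = 2nd person: zero marking, form stays ithonbuma.
Vowel deletion: no change.

ithonbuma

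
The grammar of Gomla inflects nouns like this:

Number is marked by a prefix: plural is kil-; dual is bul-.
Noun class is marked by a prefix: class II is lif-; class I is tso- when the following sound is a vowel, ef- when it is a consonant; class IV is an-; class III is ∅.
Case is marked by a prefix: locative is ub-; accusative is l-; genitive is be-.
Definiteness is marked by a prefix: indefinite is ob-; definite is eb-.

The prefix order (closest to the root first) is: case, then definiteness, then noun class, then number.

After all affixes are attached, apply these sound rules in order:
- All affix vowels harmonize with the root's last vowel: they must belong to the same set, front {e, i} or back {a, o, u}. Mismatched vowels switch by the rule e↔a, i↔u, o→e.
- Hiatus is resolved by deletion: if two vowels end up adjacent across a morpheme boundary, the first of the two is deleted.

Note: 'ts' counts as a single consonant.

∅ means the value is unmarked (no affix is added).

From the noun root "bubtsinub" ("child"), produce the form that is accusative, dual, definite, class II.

Attach case accusative l- → lbubtsinub.
Attach definiteness definite eb- → eblbubtsinub.
Attach noun class class II lif- → lifeblbubtsinub.
Attach number dual bul- → bullifeblbubtsinub.
Apply vowel harmony: bullifeblbubtsinub → bullufablbubtsinub.
Vowel deletion: no change.

bullufablbubtsinub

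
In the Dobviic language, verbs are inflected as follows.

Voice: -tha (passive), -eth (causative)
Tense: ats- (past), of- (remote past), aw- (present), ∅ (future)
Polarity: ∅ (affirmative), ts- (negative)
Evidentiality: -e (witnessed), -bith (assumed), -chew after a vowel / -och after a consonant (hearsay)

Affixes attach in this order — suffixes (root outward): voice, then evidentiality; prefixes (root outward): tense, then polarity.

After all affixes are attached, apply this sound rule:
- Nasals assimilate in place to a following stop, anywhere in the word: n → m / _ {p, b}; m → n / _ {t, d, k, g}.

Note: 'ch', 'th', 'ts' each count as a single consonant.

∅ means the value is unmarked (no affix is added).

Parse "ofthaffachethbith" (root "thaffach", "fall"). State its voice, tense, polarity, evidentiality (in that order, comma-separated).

causative, remote past, affirmative, assumed

Segment: of-thaffach-eth-bith.
voice: -eth → causative.
tense: of- → remote past.
polarity: ∅ → affirmative.
evidentiality: -bith → assumed.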